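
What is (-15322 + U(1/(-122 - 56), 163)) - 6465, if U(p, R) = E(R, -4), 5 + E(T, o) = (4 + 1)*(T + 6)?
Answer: -20947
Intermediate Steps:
E(T, o) = 25 + 5*T (E(T, o) = -5 + (4 + 1)*(T + 6) = -5 + 5*(6 + T) = -5 + (30 + 5*T) = 25 + 5*T)
U(p, R) = 25 + 5*R
(-15322 + U(1/(-122 - 56), 163)) - 6465 = (-15322 + (25 + 5*163)) - 6465 = (-15322 + (25 + 815)) - 6465 = (-15322 + 840) - 6465 = -14482 - 6465 = -20947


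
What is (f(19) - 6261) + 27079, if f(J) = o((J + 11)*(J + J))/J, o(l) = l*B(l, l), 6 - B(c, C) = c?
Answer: -47222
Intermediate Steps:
B(c, C) = 6 - c
o(l) = l*(6 - l)
f(J) = 2*(6 - 2*J*(11 + J))*(11 + J) (f(J) = (((J + 11)*(J + J))*(6 - (J + 11)*(J + J)))/J = (((11 + J)*(2*J))*(6 - (11 + J)*2*J))/J = ((2*J*(11 + J))*(6 - 2*J*(11 + J)))/J = (2*J*(6 - 2*J*(11 + J))*(11 + J))/J = 2*(6 - 2*J*(11 + J))*(11 + J))
(f(19) - 6261) + 27079 = (-4*(-3 + 19*(11 + 19))*(11 + 19) - 6261) + 27079 = (-4*(-3 + 19*30)*30 - 6261) + 27079 = (-4*(-3 + 570)*30 - 6261) + 27079 = (-4*567*30 - 6261) + 27079 = (-68040 - 6261) + 27079 = -74301 + 27079 = -47222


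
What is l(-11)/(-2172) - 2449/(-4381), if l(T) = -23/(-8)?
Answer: 42453061/76124256 ≈ 0.55768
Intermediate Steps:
l(T) = 23/8 (l(T) = -23*(-⅛) = 23/8)
l(-11)/(-2172) - 2449/(-4381) = (23/8)/(-2172) - 2449/(-4381) = (23/8)*(-1/2172) - 2449*(-1/4381) = -23/17376 + 2449/4381 = 42453061/76124256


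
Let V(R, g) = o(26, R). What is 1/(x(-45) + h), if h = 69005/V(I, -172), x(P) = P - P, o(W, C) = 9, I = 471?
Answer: 9/69005 ≈ 0.00013043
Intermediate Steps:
V(R, g) = 9
x(P) = 0
h = 69005/9 ≈ 7667.2
1/(x(-45) + h) = 1/(0 + 69005/9) = 1/(69005/9) = 9/69005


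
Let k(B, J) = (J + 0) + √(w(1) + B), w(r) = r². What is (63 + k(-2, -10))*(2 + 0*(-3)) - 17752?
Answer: -17646 + 2*I ≈ -17646.0 + 2.0*I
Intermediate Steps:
k(B, J) = J + √(1 + B) (k(B, J) = (J + 0) + √(1² + B) = J + √(1 + B))
(63 + k(-2, -10))*(2 + 0*(-3)) - 17752 = (63 + (-10 + √(1 - 2)))*(2 + 0*(-3)) - 17752 = (63 + (-10 + √(-1)))*(2 + 0) - 17752 = (63 + (-10 + I))*2 - 17752 = (53 + I)*2 - 17752 = (106 + 2*I) - 17752 = -17646 + 2*I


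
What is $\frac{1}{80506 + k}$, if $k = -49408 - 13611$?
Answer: $\frac{1}{17487} \approx 5.7185 \cdot 10^{-5}$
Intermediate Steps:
$k = -63019$
$\frac{1}{80506 + k} = \frac{1}{80506 - 63019} = \frac{1}{17487}$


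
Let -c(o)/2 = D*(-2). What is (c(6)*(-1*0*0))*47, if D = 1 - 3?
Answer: 0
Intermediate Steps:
D = -2
c(o) = -8 (c(o) = -(-4)*(-2) = -2*4 = -8)
(c(6)*(-1*0*0))*47 = -8*(-1*0)*0*47 = -0*0*47 = -8*0*47 = 0*47 = 0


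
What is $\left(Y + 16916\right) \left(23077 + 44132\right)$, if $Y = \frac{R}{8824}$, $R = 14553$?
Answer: $\frac{10033049378433}{8824} \approx 1.137 \cdot 10^{9}$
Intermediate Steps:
$Y = \frac{14553}{8824} \approx 1.6493$
$\left(Y + 16916\right) \left(23077 + 44132\right) = \left(\frac{14553}{8824} + 16916\right) \left(23077 + 44132\right) = \frac{149281337}{8824} \cdot 67209 = \frac{10033049378433}{8824}$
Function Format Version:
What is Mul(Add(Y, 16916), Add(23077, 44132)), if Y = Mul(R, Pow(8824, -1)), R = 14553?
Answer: Rational(10033049378433, 8824) ≈ 1.1370e+9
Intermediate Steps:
Y = Rational(14553, 8824) (Y = Mul(14553, Pow(8824, -1)) = Mul(14553, Rational(1, 8824)) = Rational(14553, 8824) ≈ 1.6493)
Mul(Add(Y, 16916), Add(23077, 44132)) = Mul(Add(Rational(14553, 8824), 16916), Add(23077, 44132)) = Mul(Rational(149281337, 8824), 67209) = Rational(10033049378433, 8824)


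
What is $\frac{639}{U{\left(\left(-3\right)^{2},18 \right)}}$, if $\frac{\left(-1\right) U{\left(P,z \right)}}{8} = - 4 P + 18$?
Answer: $\frac{71}{16} \approx 4.4375$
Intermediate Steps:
$U{\left(P,z \right)} = -144 + 32 P$ ($U{\left(P,z \right)} = - 8 \left(- 4 P + 18\right) = - 8 \left(18 - 4 P\right) = -144 + 32 P$)
$\frac{639}{U{\left(\left(-3\right)^{2},18 \right)}} = \frac{639}{-144 + 32 \left(-3\right)^{2}} = \frac{639}{-144 + 32 \cdot 9} = \frac{639}{-144 + 288} = \frac{639}{144} = 639 \cdot \frac{1}{144} = \frac{71}{16}$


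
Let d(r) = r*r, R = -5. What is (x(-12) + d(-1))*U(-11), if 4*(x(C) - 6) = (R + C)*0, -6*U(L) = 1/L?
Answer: 7/66 ≈ 0.10606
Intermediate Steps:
U(L) = -1/(6*L)
d(r) = r²
x(C) = 6 (x(C) = 6 + ((-5 + C)*0)/4 = 6 + (¼)*0 = 6 + 0 = 6)
(x(-12) + d(-1))*U(-11) = (6 + (-1)²)*(-⅙/(-11)) = (6 + 1)*(-⅙*(-1/11)) = 7*(1/66) = 7/66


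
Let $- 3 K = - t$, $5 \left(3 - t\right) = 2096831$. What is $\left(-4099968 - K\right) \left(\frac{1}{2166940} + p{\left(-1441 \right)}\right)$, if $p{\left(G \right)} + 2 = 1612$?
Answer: $- \frac{17270214471889692}{2708675} \approx -6.3759 \cdot 10^{9}$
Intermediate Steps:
$t = - \frac{2096816}{5}$ ($t = 3 - \frac{2096831}{5} = - \frac{2096816}{5} \approx -4.1936 \cdot 10^{5}$)
$p{\left(G \right)} = 1610$ ($p{\left(G \right)} = -2 + 1612 = 1610$)
$K = - \frac{2096816}{15}$ ($K = - \frac{\left(-1\right) \left(- \frac{2096816}{5}\right)}{3} = \left(- \frac{1}{3}\right) \frac{2096816}{5} = - \frac{2096816}{15} \approx -1.3979 \cdot 10^{5}$)
$\left(-4099968 - K\right) \left(\frac{1}{2166940} + p{\left(-1441 \right)}\right) = \left(-4099968 - - \frac{2096816}{15}\right) \left(\frac{1}{2166940} + 1610\right) = \left(-4099968 + \frac{2096816}{15}\right) \left(\frac{1}{2166940} + 1610\right) = \left(- \frac{59402704}{15}\right) \frac{3488773401}{2166940} = - \frac{17270214471889692}{2708675}$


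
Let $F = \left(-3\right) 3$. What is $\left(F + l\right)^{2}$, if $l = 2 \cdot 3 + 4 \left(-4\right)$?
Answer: $361$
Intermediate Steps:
$F = -9$
$l = -10$ ($l = 6 - 16 = -10$)
$\left(F + l\right)^{2} = \left(-9 - 10\right)^{2} = \left(-19\right)^{2} = 361$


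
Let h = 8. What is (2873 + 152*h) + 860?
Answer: 4949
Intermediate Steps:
(2873 + 152*h) + 860 = (2873 + 152*8) + 860 = (2873 + 1216) + 860 = 4089 + 860 = 4949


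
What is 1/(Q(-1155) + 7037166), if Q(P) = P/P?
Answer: 1/7037167 ≈ 1.4210e-7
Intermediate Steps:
Q(P) = 1
1/(Q(-1155) + 7037166) = 1/(1 + 7037166) = 1/7037167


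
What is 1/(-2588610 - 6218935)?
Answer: -1/8807545 ≈ -1.1354e-7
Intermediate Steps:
1/(-2588610 - 6218935) = 1/(-8807545) = -1/8807545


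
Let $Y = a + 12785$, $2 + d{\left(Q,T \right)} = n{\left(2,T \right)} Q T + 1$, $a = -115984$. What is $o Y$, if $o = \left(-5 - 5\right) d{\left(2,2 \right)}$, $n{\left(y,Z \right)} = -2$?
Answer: $-9287910$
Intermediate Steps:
$d{\left(Q,T \right)} = -1 - 2 Q T$ ($d{\left(Q,T \right)} = -2 + \left(- 2 Q T + 1\right) = -2 - \left(-1 + 2 Q T\right) = -1 - 2 Q T$)
$Y = -103199$ ($Y = -115984 + 12785 = -103199$)
$o = 90$ ($o = \left(-5 - 5\right) \left(-1 - 4 \cdot 2\right) = - 10 \left(-1 - 8\right) = \left(-10\right) \left(-9\right) = 90$)
$o Y = 90 \left(-103199\right) = -9287910$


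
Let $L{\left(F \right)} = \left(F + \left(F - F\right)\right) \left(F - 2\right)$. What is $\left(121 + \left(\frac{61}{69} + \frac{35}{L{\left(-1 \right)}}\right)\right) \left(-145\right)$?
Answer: $- \frac{1336175}{69} \approx -19365.0$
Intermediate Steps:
$L{\left(F \right)} = F \left(-2 + F\right)$ ($L{\left(F \right)} = \left(F + 0\right) \left(-2 + F\right) = F \left(-2 + F\right)$)
$\left(121 + \left(\frac{61}{69} + \frac{35}{L{\left(-1 \right)}}\right)\right) \left(-145\right) = \left(121 + \left(\frac{61}{69} + \frac{35}{\left(-1\right) \left(-2 - 1\right)}\right)\right) \left(-145\right) = \left(121 + \left(61 \cdot \frac{1}{69} + \frac{35}{\left(-1\right) \left(-3\right)}\right)\right) \left(-145\right) = \left(121 + \left(\frac{61}{69} + \frac{35}{3}\right)\right) \left(-145\right) = \left(121 + \frac{866}{69}\right) \left(-145\right) = \frac{9215}{69} \left(-145\right) = - \frac{1336175}{69}$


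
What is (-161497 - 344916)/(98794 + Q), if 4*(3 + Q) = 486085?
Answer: -2025652/881249 ≈ -2.2986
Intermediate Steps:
Q = 486073/4 (Q = -3 + (1/4)*486085 = -3 + 486085/4 = 486073/4 ≈ 1.2152e+5)
(-161497 - 344916)/(98794 + Q) = (-161497 - 344916)/(98794 + 486073/4) = -506413/881249/4 = -506413*4/881249 = -2025652/881249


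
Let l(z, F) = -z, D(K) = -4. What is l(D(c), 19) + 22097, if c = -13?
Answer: 22101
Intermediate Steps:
l(D(c), 19) + 22097 = -1*(-4) + 22097 = 4 + 22097 = 22101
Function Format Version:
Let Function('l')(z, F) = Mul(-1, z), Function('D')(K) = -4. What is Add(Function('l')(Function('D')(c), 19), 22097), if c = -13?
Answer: 22101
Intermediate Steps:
Add(Function('l')(Function('D')(c), 19), 22097) = Add(Mul(-1, -4), 22097) = Add(4, 22097) = 22101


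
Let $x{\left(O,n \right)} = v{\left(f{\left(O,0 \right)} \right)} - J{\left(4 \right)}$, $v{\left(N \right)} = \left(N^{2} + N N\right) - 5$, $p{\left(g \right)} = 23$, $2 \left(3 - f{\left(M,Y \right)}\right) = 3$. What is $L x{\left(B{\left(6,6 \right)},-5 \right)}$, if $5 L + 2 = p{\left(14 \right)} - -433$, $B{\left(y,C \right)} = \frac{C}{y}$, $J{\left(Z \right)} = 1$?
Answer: $- \frac{681}{5} \approx -136.2$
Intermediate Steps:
$f{\left(M,Y \right)} = \frac{3}{2}$ ($f{\left(M,Y \right)} = 3 - \frac{3}{2} = \frac{3}{2}$)
$v{\left(N \right)} = -5 + 2 N^{2}$ ($v{\left(N \right)} = \left(N^{2} + N^{2}\right) - 5 = 2 N^{2} - 5 = -5 + 2 N^{2}$)
$L = \frac{454}{5}$ ($L = - \frac{2}{5} + \frac{23 - -433}{5} = - \frac{2}{5} + \frac{23 + 433}{5} = - \frac{2}{5} + \frac{1}{5} \cdot 456 = - \frac{2}{5} + \frac{456}{5} = \frac{454}{5} \approx 90.8$)
$x{\left(O,n \right)} = - \frac{3}{2}$ ($x{\left(O,n \right)} = \left(-5 + 2 \left(\frac{3}{2}\right)^{2}\right) - 1 = \left(-5 + 2 \cdot \frac{9}{4}\right) - 1 = \left(-5 + \frac{9}{2}\right) - 1 = - \frac{1}{2} - 1 = - \frac{3}{2}$)
$L x{\left(B{\left(6,6 \right)},-5 \right)} = \frac{454}{5} \left(- \frac{3}{2}\right) = - \frac{681}{5}$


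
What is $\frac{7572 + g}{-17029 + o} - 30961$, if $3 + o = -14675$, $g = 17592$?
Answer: $- \frac{109078399}{3523} \approx -30962.0$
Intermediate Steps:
$o = -14678$ ($o = -3 - 14675 = -14678$)
$\frac{7572 + g}{-17029 + o} - 30961 = \frac{7572 + 17592}{-17029 - 14678} - 30961 = \frac{25164}{-31707} - 30961 = 25164 \left(- \frac{1}{31707}\right) - 30961 = - \frac{2796}{3523} - 30961 = - \frac{109078399}{3523}$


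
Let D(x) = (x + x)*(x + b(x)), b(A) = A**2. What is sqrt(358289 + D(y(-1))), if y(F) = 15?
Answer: sqrt(365489) ≈ 604.56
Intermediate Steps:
D(x) = 2*x*(x + x**2) (D(x) = (x + x)*(x + x**2) = (2*x)*(x + x**2) = 2*x*(x + x**2))
sqrt(358289 + D(y(-1))) = sqrt(358289 + 2*15**2*(1 + 15)) = sqrt(358289 + 2*225*16) = sqrt(358289 + 7200) = sqrt(365489)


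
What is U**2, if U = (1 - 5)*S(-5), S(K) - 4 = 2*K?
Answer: 576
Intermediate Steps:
S(K) = 4 + 2*K
U = 24 (U = (1 - 5)*(4 + 2*(-5)) = -4*(4 - 10) = -4*(-6) = 24)
U**2 = 24**2 = 576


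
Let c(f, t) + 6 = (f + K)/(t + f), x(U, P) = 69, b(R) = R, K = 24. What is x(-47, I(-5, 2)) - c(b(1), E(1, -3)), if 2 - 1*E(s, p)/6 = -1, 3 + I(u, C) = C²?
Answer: 1400/19 ≈ 73.684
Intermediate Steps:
I(u, C) = -3 + C²
E(s, p) = 18 (E(s, p) = 12 - 6*(-1) = 12 + 6 = 18)
c(f, t) = -6 + (24 + f)/(f + t) (c(f, t) = -6 + (f + 24)/(t + f) = -6 + (24 + f)/(f + t))
x(-47, I(-5, 2)) - c(b(1), E(1, -3)) = 69 - (24 - 6*18 - 5*1)/(1 + 18) = 69 - (24 - 108 - 5)/19 = 69 - (-89)/19 = 69 - 1*(-89/19) = 69 + 89/19 = 1400/19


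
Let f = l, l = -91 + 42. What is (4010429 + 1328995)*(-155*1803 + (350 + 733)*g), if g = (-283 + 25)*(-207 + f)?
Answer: 380436731161056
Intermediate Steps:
l = -49
f = -49
g = 66048 (g = (-283 + 25)*(-207 - 49) = -258*(-256) = 66048)
(4010429 + 1328995)*(-155*1803 + (350 + 733)*g) = (4010429 + 1328995)*(-155*1803 + (350 + 733)*66048) = 5339424*(-279465 + 1083*66048) = 5339424*(-279465 + 71529984) = 5339424*71250519 = 380436731161056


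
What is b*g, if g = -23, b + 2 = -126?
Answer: 2944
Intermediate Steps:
b = -128 (b = -2 - 126 = -128)
b*g = -128*(-23) = 2944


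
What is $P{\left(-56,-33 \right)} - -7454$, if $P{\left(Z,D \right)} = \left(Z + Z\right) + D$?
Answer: $7309$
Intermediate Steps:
$P{\left(Z,D \right)} = D + 2 Z$ ($P{\left(Z,D \right)} = 2 Z + D = D + 2 Z$)
$P{\left(-56,-33 \right)} - -7454 = \left(-33 + 2 \left(-56\right)\right) - -7454 = \left(-33 - 112\right) + 7454 = -145 + 7454 = 7309$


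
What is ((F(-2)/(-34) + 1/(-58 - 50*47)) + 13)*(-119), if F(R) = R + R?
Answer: -7923517/5076 ≈ -1561.0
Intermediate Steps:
F(R) = 2*R
((F(-2)/(-34) + 1/(-58 - 50*47)) + 13)*(-119) = (((2*(-2))/(-34) + 1/(-58 - 50*47)) + 13)*(-119) = ((-4*(-1/34) + (1/47)/(-108)) + 13)*(-119) = ((2/17 - 1/108*1/47) + 13)*(-119) = ((2/17 - 1/5076) + 13)*(-119) = (10135/86292 + 13)*(-119) = (1131931/86292)*(-119) = -7923517/5076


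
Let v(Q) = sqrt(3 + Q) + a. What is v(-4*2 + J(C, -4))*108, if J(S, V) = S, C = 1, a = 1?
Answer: 108 + 216*I ≈ 108.0 + 216.0*I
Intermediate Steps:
v(Q) = 1 + sqrt(3 + Q) (v(Q) = sqrt(3 + Q) + 1 = 1 + sqrt(3 + Q))
v(-4*2 + J(C, -4))*108 = (1 + sqrt(3 + (-4*2 + 1)))*108 = (1 + sqrt(3 + (-8 + 1)))*108 = (1 + sqrt(3 - 7))*108 = (1 + sqrt(-4))*108 = (1 + 2*I)*108 = 108 + 216*I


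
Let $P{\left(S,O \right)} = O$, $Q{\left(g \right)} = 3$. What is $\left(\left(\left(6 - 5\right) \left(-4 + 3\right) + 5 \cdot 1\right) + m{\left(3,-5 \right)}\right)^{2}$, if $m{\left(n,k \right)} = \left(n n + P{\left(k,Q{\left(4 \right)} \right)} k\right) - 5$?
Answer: $49$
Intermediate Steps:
$m{\left(n,k \right)} = -5 + n^{2} + 3 k$ ($m{\left(n,k \right)} = \left(n n + 3 k\right) - 5 = \left(n^{2} + 3 k\right) - 5 = -5 + n^{2} + 3 k$)
$\left(\left(\left(6 - 5\right) \left(-4 + 3\right) + 5 \cdot 1\right) + m{\left(3,-5 \right)}\right)^{2} = \left(\left(\left(6 - 5\right) \left(-4 + 3\right) + 5 \cdot 1\right) + \left(-5 + 3^{2} + 3 \left(-5\right)\right)\right)^{2} = \left(\left(1 \left(-1\right) + 5\right) - 11\right)^{2} = \left(\left(-1 + 5\right) - 11\right)^{2} = \left(4 - 11\right)^{2} = \left(-7\right)^{2} = 49$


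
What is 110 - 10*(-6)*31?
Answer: 1970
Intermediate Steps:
110 - 10*(-6)*31 = 110 + 60*31 = 110 + 1860 = 1970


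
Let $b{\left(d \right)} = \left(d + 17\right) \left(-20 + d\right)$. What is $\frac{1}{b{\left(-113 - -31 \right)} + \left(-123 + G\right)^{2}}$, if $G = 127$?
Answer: $\frac{1}{6646} \approx 0.00015047$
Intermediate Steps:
$b{\left(d \right)} = \left(-20 + d\right) \left(17 + d\right)$ ($b{\left(d \right)} = \left(17 + d\right) \left(-20 + d\right) = \left(-20 + d\right) \left(17 + d\right)$)
$\frac{1}{b{\left(-113 - -31 \right)} + \left(-123 + G\right)^{2}} = \frac{1}{\left(-340 + \left(-113 - -31\right)^{2} - 3 \left(-113 - -31\right)\right) + \left(-123 + 127\right)^{2}} = \frac{1}{\left(-340 + \left(-113 + 31\right)^{2} - 3 \left(-113 + 31\right)\right) + 4^{2}} = \frac{1}{\left(-340 + \left(-82\right)^{2} - -246\right) + 16} = \frac{1}{\left(-340 + 6724 + 246\right) + 16} = \frac{1}{6630 + 16} = \frac{1}{6646}$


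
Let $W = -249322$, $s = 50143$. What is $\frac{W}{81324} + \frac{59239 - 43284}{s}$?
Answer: $- \frac{5602114313}{2038914666} \approx -2.7476$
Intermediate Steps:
$\frac{W}{81324} + \frac{59239 - 43284}{s} = - \frac{249322}{81324} + \frac{59239 - 43284}{50143} = \left(-249322\right) \frac{1}{81324} + \left(59239 - 43284\right) \frac{1}{50143} = - \frac{124661}{40662} + 15955 \cdot \frac{1}{50143} = - \frac{124661}{40662} + \frac{15955}{50143} = - \frac{5602114313}{2038914666}$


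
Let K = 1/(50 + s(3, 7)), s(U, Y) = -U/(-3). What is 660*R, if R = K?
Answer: 220/17 ≈ 12.941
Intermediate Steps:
s(U, Y) = U/3 (s(U, Y) = -U*(-⅓) = U/3)
K = 1/51 (K = 1/(50 + (⅓)*3) = 1/(50 + 1) = 1/51 ≈ 0.019608)
R = 1/51 ≈ 0.019608
660*R = 660*(1/51) = 220/17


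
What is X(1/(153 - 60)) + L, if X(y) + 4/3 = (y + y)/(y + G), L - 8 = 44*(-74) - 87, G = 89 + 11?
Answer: -93093703/27903 ≈ -3336.3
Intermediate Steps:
G = 100
L = -3335 (L = 8 + (44*(-74) - 87) = 8 + (-3256 - 87) = 8 - 3343 = -3335)
X(y) = -4/3 + 2*y/(100 + y) (X(y) = -4/3 + (y + y)/(y + 100) = -4/3 + (2*y)/(100 + y) = -4/3 + 2*y/(100 + y))
X(1/(153 - 60)) + L = 2*(-200 + 1/(153 - 60))/(3*(100 + 1/(153 - 60))) - 3335 = 2*(-200 + 1/93)/(3*(100 + 1/93)) - 3335 = (2/3)*(-18599/93)/(9301/93) - 3335 = (2/3)*(93/9301)*(-18599/93) - 3335 = -37198/27903 - 3335 = -93093703/27903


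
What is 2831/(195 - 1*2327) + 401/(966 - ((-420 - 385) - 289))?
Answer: -311058/274495 ≈ -1.1332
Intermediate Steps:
2831/(195 - 1*2327) + 401/(966 - ((-420 - 385) - 289)) = 2831/(195 - 2327) + 401/(966 - (-805 - 289)) = 2831/(-2132) + 401/(966 - 1*(-1094)) = 2831*(-1/2132) + 401/(966 + 1094) = -2831/2132 + 401/2060 = -311058/274495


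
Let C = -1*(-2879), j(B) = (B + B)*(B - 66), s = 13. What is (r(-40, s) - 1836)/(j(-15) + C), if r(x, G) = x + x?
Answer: -1916/5309 ≈ -0.36090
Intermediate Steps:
j(B) = 2*B*(-66 + B) (j(B) = (2*B)*(-66 + B) = 2*B*(-66 + B))
r(x, G) = 2*x
C = 2879
(r(-40, s) - 1836)/(j(-15) + C) = (2*(-40) - 1836)/(2*(-15)*(-66 - 15) + 2879) = (-80 - 1836)/(2*(-15)*(-81) + 2879) = -1916/(2430 + 2879) = -1916/5309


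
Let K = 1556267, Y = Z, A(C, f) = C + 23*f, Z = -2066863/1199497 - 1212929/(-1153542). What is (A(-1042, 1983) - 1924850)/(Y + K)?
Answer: -200130115015443834/165643022508947525 ≈ -1.2082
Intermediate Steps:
Z = -71485275541/106436166798 (Z = -2066863*1/1199497 - 1212929*(-1/1153542) = -2066863/1199497 + 1212929/1153542 = -71485275541/106436166798 ≈ -0.67163)
Y = -71485275541/106436166798 ≈ -0.67163
(A(-1042, 1983) - 1924850)/(Y + K) = ((-1042 + 23*1983) - 1924850)/(-71485275541/106436166798 + 1556267) = ((-1042 + 45609) - 1924850)/(165643022508947525/106436166798) = (44567 - 1924850)*(106436166798/165643022508947525) = -1880283*106436166798/165643022508947525 = -200130115015443834/165643022508947525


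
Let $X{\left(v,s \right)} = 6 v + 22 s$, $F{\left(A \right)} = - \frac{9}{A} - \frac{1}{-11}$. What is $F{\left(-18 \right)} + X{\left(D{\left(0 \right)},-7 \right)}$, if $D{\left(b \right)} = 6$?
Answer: $- \frac{2583}{22} \approx -117.41$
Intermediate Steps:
$F{\left(A \right)} = \frac{1}{11} - \frac{9}{A}$ ($F{\left(A \right)} = - \frac{9}{A} - - \frac{1}{11} = - \frac{9}{A} + \frac{1}{11} = \frac{1}{11} - \frac{9}{A}$)
$F{\left(-18 \right)} + X{\left(D{\left(0 \right)},-7 \right)} = \frac{-99 - 18}{11 \left(-18\right)} + \left(6 \cdot 6 + 22 \left(-7\right)\right) = \frac{1}{11} \left(- \frac{1}{18}\right) \left(-117\right) + \left(36 - 154\right) = \frac{13}{22} - 118 = - \frac{2583}{22}$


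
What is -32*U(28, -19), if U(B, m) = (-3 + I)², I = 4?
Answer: -32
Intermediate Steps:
U(B, m) = 1 (U(B, m) = (-3 + 4)² = 1² = 1)
-32*U(28, -19) = -32*1 = -32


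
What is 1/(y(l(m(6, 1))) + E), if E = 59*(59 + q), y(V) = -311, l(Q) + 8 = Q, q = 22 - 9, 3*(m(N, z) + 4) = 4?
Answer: 1/3937 ≈ 0.00025400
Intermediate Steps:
m(N, z) = -8/3 (m(N, z) = -4 + (⅓)*4 = -4 + 4/3 = -8/3)
q = 13
l(Q) = -8 + Q
E = 4248 (E = 59*(59 + 13) = 59*72 = 4248)
1/(y(l(m(6, 1))) + E) = 1/(-311 + 4248) = 1/3937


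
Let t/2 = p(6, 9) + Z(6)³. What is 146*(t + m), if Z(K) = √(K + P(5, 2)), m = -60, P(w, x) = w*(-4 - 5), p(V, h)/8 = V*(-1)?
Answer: -22776 - 11388*I*√39 ≈ -22776.0 - 71118.0*I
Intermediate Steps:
p(V, h) = -8*V (p(V, h) = 8*(V*(-1)) = 8*(-V) = -8*V)
P(w, x) = -9*w (P(w, x) = w*(-9) = -9*w)
Z(K) = √(-45 + K) (Z(K) = √(K - 9*5) = √(K - 45) = √(-45 + K))
t = -96 - 78*I*√39 (t = 2*(-8*6 + (√(-45 + 6))³) = 2*(-48 + (√(-39))³) = 2*(-48 + (I*√39)³) = 2*(-48 - 39*I*√39) = -96 - 78*I*√39 ≈ -96.0 - 487.11*I)
146*(t + m) = 146*((-96 - 78*I*√39) - 60) = 146*(-156 - 78*I*√39) = -22776 - 11388*I*√39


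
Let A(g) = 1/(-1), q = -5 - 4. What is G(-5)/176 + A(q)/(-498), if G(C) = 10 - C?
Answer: 3823/43824 ≈ 0.087235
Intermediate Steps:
q = -9
A(g) = -1
G(-5)/176 + A(q)/(-498) = (10 - 1*(-5))/176 - 1/(-498) = (10 + 5)*(1/176) - 1*(-1/498) = 15*(1/176) + 1/498 = 15/176 + 1/498 = 3823/43824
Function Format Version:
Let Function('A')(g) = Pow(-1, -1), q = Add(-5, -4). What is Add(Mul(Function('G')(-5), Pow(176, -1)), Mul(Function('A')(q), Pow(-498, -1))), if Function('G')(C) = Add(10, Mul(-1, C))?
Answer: Rational(3823, 43824) ≈ 0.087235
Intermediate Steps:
q = -9
Function('A')(g) = -1
Add(Mul(Function('G')(-5), Pow(176, -1)), Mul(Function('A')(q), Pow(-498, -1))) = Add(Mul(Add(10, Mul(-1, -5)), Pow(176, -1)), Mul(-1, Pow(-498, -1))) = Add(Mul(Add(10, 5), Rational(1, 176)), Mul(-1, Rational(-1, 498))) = Add(Mul(15, Rational(1, 176)), Rational(1, 498)) = Add(Rational(15, 176), Rational(1, 498)) = Rational(3823, 43824)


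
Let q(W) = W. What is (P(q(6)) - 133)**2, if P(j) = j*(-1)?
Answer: 19321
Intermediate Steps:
P(j) = -j
(P(q(6)) - 133)**2 = (-1*6 - 133)**2 = (-6 - 133)**2 = (-139)**2 = 19321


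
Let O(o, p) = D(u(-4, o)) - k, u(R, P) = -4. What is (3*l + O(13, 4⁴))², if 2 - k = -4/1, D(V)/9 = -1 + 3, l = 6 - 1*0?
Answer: 900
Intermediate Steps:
l = 6 (l = 6 + 0 = 6)
D(V) = 18 (D(V) = 9*(-1 + 3) = 9*2 = 18)
k = 6 (k = 2 - (-4)/1 = 2 - (-4) = 2 - 1*(-4) = 2 + 4 = 6)
O(o, p) = 12 (O(o, p) = 18 - 1*6 = 18 - 6 = 12)
(3*l + O(13, 4⁴))² = (3*6 + 12)² = (18 + 12)² = 30² = 900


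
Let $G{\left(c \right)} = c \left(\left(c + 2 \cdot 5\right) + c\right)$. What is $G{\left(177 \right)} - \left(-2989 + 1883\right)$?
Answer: $65534$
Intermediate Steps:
$G{\left(c \right)} = c \left(10 + 2 c\right)$ ($G{\left(c \right)} = c \left(\left(c + 10\right) + c\right) = c \left(\left(10 + c\right) + c\right) = c \left(10 + 2 c\right)$)
$G{\left(177 \right)} - \left(-2989 + 1883\right) = 2 \cdot 177 \left(5 + 177\right) - \left(-2989 + 1883\right) = 2 \cdot 177 \cdot 182 - -1106 = 64428 + 1106 = 65534$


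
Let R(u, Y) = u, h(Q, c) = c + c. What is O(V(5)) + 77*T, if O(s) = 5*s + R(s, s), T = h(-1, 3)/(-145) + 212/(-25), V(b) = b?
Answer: -453956/725 ≈ -626.15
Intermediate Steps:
h(Q, c) = 2*c
T = -6178/725 (T = (2*3)/(-145) + 212/(-25) = 6*(-1/145) + 212*(-1/25) = -6/145 - 212/25 = -6178/725 ≈ -8.5214)
O(s) = 6*s (O(s) = 5*s + s = 6*s)
O(V(5)) + 77*T = 6*5 + 77*(-6178/725) = 30 - 475706/725 = -453956/725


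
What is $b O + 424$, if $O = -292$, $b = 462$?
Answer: $-134480$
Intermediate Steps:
$b O + 424 = 462 \left(-292\right) + 424 = -134904 + 424 = -134480$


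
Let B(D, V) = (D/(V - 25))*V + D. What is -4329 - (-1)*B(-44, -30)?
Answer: -4397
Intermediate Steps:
B(D, V) = D + D*V/(-25 + V) (B(D, V) = (D/(-25 + V))*V + D = D*V/(-25 + V) + D = D + D*V/(-25 + V))
-4329 - (-1)*B(-44, -30) = -4329 - (-1)*(-44*(-25 + 2*(-30))/(-25 - 30)) = -4329 - (-1)*(-44*(-25 - 60)/(-55)) = -4329 - (-1)*(-44*(-1/55)*(-85)) = -4329 - (-1)*(-68) = -4329 - 1*68 = -4329 - 68 = -4397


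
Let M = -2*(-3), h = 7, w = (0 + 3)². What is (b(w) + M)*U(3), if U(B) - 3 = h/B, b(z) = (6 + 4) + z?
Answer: 400/3 ≈ 133.33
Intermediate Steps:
w = 9 (w = 3² = 9)
b(z) = 10 + z
M = 6
U(B) = 3 + 7/B
(b(w) + M)*U(3) = ((10 + 9) + 6)*(3 + 7/3) = (19 + 6)*(3 + 7*(⅓)) = 25*(3 + 7/3) = 25*(16/3) = 400/3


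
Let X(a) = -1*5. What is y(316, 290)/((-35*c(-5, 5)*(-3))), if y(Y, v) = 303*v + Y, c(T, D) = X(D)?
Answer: -12598/75 ≈ -167.97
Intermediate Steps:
X(a) = -5
c(T, D) = -5
y(Y, v) = Y + 303*v
y(316, 290)/((-35*c(-5, 5)*(-3))) = (316 + 303*290)/((-35*(-5)*(-3))) = (316 + 87870)/((175*(-3))) = 88186/(-525) = 88186*(-1/525) = -12598/75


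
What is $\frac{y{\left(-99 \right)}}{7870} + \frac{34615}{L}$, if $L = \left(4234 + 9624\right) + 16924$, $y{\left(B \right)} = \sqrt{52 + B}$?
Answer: $\frac{34615}{30782} + \frac{i \sqrt{47}}{7870} \approx 1.1245 + 0.00087111 i$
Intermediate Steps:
$L = 30782$ ($L = 13858 + 16924 = 30782$)
$\frac{y{\left(-99 \right)}}{7870} + \frac{34615}{L} = \frac{\sqrt{52 - 99}}{7870} + \frac{34615}{30782} = \sqrt{-47} \cdot \frac{1}{7870} + 34615 \cdot \frac{1}{30782} = i \sqrt{47} \cdot \frac{1}{7870} + \frac{34615}{30782} = \frac{i \sqrt{47}}{7870} + \frac{34615}{30782} = \frac{34615}{30782} + \frac{i \sqrt{47}}{7870}$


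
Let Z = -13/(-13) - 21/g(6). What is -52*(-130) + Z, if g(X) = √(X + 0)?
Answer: 6761 - 7*√6/2 ≈ 6752.4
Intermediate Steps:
g(X) = √X
Z = 1 - 7*√6/2 (Z = -13/(-13) - 21*√6/6 = -13*(-1/13) - 7*√6/2 = 1 - 7*√6/2 ≈ -7.5732)
-52*(-130) + Z = -52*(-130) + (1 - 7*√6/2) = 6760 + (1 - 7*√6/2) = 6761 - 7*√6/2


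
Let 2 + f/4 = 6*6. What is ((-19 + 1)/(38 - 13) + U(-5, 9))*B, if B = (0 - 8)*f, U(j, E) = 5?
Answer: -116416/25 ≈ -4656.6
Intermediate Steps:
f = 136 (f = -8 + 4*(6*6) = -8 + 4*36 = -8 + 144 = 136)
B = -1088 (B = (0 - 8)*136 = -8*136 = -1088)
((-19 + 1)/(38 - 13) + U(-5, 9))*B = ((-19 + 1)/(38 - 13) + 5)*(-1088) = (-18/25 + 5)*(-1088) = (107/25)*(-1088) = -116416/25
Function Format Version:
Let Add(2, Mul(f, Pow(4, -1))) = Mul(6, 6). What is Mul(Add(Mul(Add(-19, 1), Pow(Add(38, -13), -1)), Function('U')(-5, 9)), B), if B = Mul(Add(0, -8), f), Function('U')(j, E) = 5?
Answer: Rational(-116416, 25) ≈ -4656.6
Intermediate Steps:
f = 136 (f = Add(-8, Mul(4, Mul(6, 6))) = Add(-8, Mul(4, 36)) = Add(-8, 144) = 136)
B = -1088 (B = Mul(Add(0, -8), 136) = Mul(-8, 136) = -1088)
Mul(Add(Mul(Add(-19, 1), Pow(Add(38, -13), -1)), Function('U')(-5, 9)), B) = Mul(Add(Mul(Add(-19, 1), Pow(Add(38, -13), -1)), 5), -1088) = Mul(Add(Mul(-18, Pow(25, -1)), 5), -1088) = Mul(Add(Mul(-18, Rational(1, 25)), 5), -1088) = Mul(Add(Rational(-18, 25), 5), -1088) = Mul(Rational(107, 25), -1088) = Rational(-116416, 25)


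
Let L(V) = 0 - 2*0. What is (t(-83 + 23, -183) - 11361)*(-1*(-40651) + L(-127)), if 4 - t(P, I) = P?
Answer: -459234347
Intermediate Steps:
L(V) = 0 (L(V) = 0 + 0 = 0)
t(P, I) = 4 - P
(t(-83 + 23, -183) - 11361)*(-1*(-40651) + L(-127)) = ((4 - (-83 + 23)) - 11361)*(-1*(-40651) + 0) = ((4 - 1*(-60)) - 11361)*(40651 + 0) = ((4 + 60) - 11361)*40651 = (64 - 11361)*40651 = -11297*40651 = -459234347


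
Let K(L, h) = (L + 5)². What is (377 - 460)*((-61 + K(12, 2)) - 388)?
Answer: 13280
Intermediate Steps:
K(L, h) = (5 + L)²
(377 - 460)*((-61 + K(12, 2)) - 388) = (377 - 460)*((-61 + (5 + 12)²) - 388) = -83*((-61 + 17²) - 388) = -83*((-61 + 289) - 388) = -83*(228 - 388) = -83*(-160) = 13280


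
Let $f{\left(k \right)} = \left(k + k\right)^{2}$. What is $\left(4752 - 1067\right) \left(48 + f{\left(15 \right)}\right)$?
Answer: $3493380$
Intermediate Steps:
$f{\left(k \right)} = 4 k^{2}$ ($f{\left(k \right)} = \left(2 k\right)^{2} = 4 k^{2}$)
$\left(4752 - 1067\right) \left(48 + f{\left(15 \right)}\right) = \left(4752 - 1067\right) \left(48 + 4 \cdot 15^{2}\right) = \left(4752 - 1067\right) \left(48 + 4 \cdot 225\right) = 3685 \left(48 + 900\right) = 3685 \cdot 948 = 3493380$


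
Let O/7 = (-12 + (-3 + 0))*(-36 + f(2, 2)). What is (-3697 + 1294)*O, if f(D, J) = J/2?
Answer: -8831025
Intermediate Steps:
f(D, J) = J/2 (f(D, J) = J*(½) = J/2)
O = 3675 (O = 7*((-12 + (-3 + 0))*(-36 + (½)*2)) = 7*((-12 - 3)*(-36 + 1)) = 7*(-15*(-35)) = 7*525 = 3675)
(-3697 + 1294)*O = (-3697 + 1294)*3675 = -2403*3675 = -8831025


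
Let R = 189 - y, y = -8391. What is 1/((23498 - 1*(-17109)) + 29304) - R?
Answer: -599836379/69911 ≈ -8580.0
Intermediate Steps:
R = 8580 (R = 189 - 1*(-8391) = 189 + 8391 = 8580)
1/((23498 - 1*(-17109)) + 29304) - R = 1/((23498 - 1*(-17109)) + 29304) - 1*8580 = 1/((23498 + 17109) + 29304) - 8580 = 1/(40607 + 29304) - 8580 = 1/69911 - 8580 = -599836379/69911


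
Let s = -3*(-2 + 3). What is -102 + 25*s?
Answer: -177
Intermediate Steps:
s = -3 (s = -3*1 = -3)
-102 + 25*s = -102 + 25*(-3) = -102 - 75 = -177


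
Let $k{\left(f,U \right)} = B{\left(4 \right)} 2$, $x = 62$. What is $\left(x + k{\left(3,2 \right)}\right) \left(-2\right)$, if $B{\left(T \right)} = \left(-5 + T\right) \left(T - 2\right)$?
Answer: $-116$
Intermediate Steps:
$B{\left(T \right)} = \left(-5 + T\right) \left(-2 + T\right)$
$k{\left(f,U \right)} = -4$ ($k{\left(f,U \right)} = \left(10 + 4^{2} - 28\right) 2 = \left(10 + 16 - 28\right) 2 = \left(-2\right) 2 = -4$)
$\left(x + k{\left(3,2 \right)}\right) \left(-2\right) = \left(62 - 4\right) \left(-2\right) = 58 \left(-2\right) = -116$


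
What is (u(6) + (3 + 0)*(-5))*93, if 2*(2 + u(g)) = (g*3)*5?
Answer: 2604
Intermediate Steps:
u(g) = -2 + 15*g/2 (u(g) = -2 + ((g*3)*5)/2 = -2 + ((3*g)*5)/2 = -2 + (15*g)/2 = -2 + 15*g/2)
(u(6) + (3 + 0)*(-5))*93 = ((-2 + (15/2)*6) + (3 + 0)*(-5))*93 = ((-2 + 45) + 3*(-5))*93 = (43 - 15)*93 = 28*93 = 2604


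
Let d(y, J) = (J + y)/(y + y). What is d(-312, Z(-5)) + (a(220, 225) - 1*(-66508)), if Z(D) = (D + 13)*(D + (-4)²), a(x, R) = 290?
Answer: 2605136/39 ≈ 66798.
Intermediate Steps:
Z(D) = (13 + D)*(16 + D) (Z(D) = (13 + D)*(D + 16) = (13 + D)*(16 + D))
d(y, J) = (J + y)/(2*y) (d(y, J) = (J + y)/((2*y)) = (J + y)*(1/(2*y)) = (J + y)/(2*y))
d(-312, Z(-5)) + (a(220, 225) - 1*(-66508)) = (½)*((208 + (-5)² + 29*(-5)) - 312)/(-312) + (290 - 1*(-66508)) = (½)*(-1/312)*((208 + 25 - 145) - 312) + (290 + 66508) = (½)*(-1/312)*(88 - 312) + 66798 = (½)*(-1/312)*(-224) + 66798 = 14/39 + 66798 = 2605136/39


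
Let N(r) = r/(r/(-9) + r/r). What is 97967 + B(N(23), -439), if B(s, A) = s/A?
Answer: 602105389/6146 ≈ 97967.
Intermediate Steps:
N(r) = r/(1 - r/9) (N(r) = r/(r*(-⅑) + 1) = r/(-r/9 + 1) = r/(1 - r/9))
97967 + B(N(23), -439) = 97967 - 9*23/(-9 + 23)/(-439) = 97967 - 9*23/14*(-1/439) = 97967 - 9*23*1/14*(-1/439) = 97967 - 207/14*(-1/439) = 97967 + 207/6146 = 602105389/6146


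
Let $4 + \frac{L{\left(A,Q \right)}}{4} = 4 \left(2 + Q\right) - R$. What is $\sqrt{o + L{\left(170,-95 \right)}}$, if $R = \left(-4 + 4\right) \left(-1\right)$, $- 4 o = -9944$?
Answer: $\sqrt{982} \approx 31.337$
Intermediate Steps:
$o = 2486$ ($o = \left(- \frac{1}{4}\right) \left(-9944\right) = 2486$)
$R = 0$ ($R = 0 \left(-1\right) = 0$)
$L{\left(A,Q \right)} = 16 + 16 Q$ ($L{\left(A,Q \right)} = -16 + 4 \left(4 \left(2 + Q\right) - 0\right) = -16 + 4 \left(\left(8 + 4 Q\right) + 0\right) = -16 + 4 \left(8 + 4 Q\right) = -16 + \left(32 + 16 Q\right) = 16 + 16 Q$)
$\sqrt{o + L{\left(170,-95 \right)}} = \sqrt{2486 + \left(16 + 16 \left(-95\right)\right)} = \sqrt{2486 + \left(16 - 1520\right)} = \sqrt{2486 - 1504} = \sqrt{982}$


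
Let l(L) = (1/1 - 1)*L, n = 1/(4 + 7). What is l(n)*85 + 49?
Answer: 49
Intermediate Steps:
n = 1/11 ≈ 0.090909
l(L) = 0 (l(L) = (1 - 1)*L = 0*L = 0)
l(n)*85 + 49 = 0*85 + 49 = 0 + 49 = 49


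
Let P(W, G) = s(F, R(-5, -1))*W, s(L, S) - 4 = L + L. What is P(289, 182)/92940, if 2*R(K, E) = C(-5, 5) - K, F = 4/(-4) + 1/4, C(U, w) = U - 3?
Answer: 289/37176 ≈ 0.0077738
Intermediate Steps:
C(U, w) = -3 + U
F = -¾ (F = 4*(-¼) + 1*(¼) = -1 + ¼ = -¾ ≈ -0.75000)
R(K, E) = -4 - K/2 (R(K, E) = ((-3 - 5) - K)/2 = (-8 - K)/2 = -4 - K/2)
s(L, S) = 4 + 2*L (s(L, S) = 4 + (L + L) = 4 + 2*L)
P(W, G) = 5*W/2 (P(W, G) = (4 + 2*(-¾))*W = (4 - 3/2)*W = 5*W/2)
P(289, 182)/92940 = ((5/2)*289)/92940 = (1445/2)*(1/92940) = 289/37176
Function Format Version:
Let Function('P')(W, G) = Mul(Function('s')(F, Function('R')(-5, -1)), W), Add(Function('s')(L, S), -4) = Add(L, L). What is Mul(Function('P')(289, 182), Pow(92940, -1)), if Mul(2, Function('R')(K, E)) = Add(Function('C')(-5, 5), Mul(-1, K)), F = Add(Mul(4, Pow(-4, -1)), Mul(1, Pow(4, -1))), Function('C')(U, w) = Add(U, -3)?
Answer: Rational(289, 37176) ≈ 0.0077738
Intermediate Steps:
Function('C')(U, w) = Add(-3, U)
F = Rational(-3, 4) (F = Add(Mul(4, Rational(-1, 4)), Mul(1, Rational(1, 4))) = Add(-1, Rational(1, 4)) = Rational(-3, 4) ≈ -0.75000)
Function('R')(K, E) = Add(-4, Mul(Rational(-1, 2), K)) (Function('R')(K, E) = Mul(Rational(1, 2), Add(Add(-3, -5), Mul(-1, K))) = Mul(Rational(1, 2), Add(-8, Mul(-1, K))) = Add(-4, Mul(Rational(-1, 2), K)))
Function('s')(L, S) = Add(4, Mul(2, L)) (Function('s')(L, S) = Add(4, Add(L, L)) = Add(4, Mul(2, L)))
Function('P')(W, G) = Mul(Rational(5, 2), W) (Function('P')(W, G) = Mul(Add(4, Mul(2, Rational(-3, 4))), W) = Mul(Add(4, Rational(-3, 2)), W) = Mul(Rational(5, 2), W))
Mul(Function('P')(289, 182), Pow(92940, -1)) = Mul(Mul(Rational(5, 2), 289), Pow(92940, -1)) = Mul(Rational(1445, 2), Rational(1, 92940)) = Rational(289, 37176)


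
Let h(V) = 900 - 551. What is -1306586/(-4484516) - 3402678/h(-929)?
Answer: -7629453967667/782548042 ≈ -9749.5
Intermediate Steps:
h(V) = 349
-1306586/(-4484516) - 3402678/h(-929) = -1306586/(-4484516) - 3402678/349 = -1306586*(-1/4484516) - 3402678*1/349 = 653293/2242258 - 3402678/349 = -7629453967667/782548042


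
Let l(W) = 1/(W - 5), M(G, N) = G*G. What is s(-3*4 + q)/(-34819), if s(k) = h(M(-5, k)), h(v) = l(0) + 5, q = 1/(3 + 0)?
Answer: -24/174095 ≈ -0.00013786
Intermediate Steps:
M(G, N) = G²
q = ⅓ (q = 1/3 = ⅓ ≈ 0.33333)
l(W) = 1/(-5 + W)
h(v) = 24/5 (h(v) = 1/(-5 + 0) + 5 = 1/(-5) + 5 = -⅕ + 5 = 24/5)
s(k) = 24/5
s(-3*4 + q)/(-34819) = (24/5)/(-34819) = (24/5)*(-1/34819) = -24/174095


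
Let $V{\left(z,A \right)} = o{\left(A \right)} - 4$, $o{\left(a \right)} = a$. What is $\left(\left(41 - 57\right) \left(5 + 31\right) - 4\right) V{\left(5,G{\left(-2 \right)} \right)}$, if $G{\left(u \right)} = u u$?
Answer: $0$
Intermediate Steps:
$G{\left(u \right)} = u^{2}$
$V{\left(z,A \right)} = -4 + A$ ($V{\left(z,A \right)} = A - 4 = -4 + A$)
$\left(\left(41 - 57\right) \left(5 + 31\right) - 4\right) V{\left(5,G{\left(-2 \right)} \right)} = \left(\left(41 - 57\right) \left(5 + 31\right) - 4\right) \left(-4 + \left(-2\right)^{2}\right) = \left(\left(-16\right) 36 - 4\right) \left(-4 + 4\right) = \left(-576 - 4\right) 0 = \left(-580\right) 0 = 0$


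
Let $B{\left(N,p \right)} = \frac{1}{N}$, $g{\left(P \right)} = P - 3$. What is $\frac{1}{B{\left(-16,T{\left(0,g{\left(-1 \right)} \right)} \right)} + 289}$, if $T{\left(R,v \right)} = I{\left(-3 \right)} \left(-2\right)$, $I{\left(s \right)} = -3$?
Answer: $\frac{16}{4623} \approx 0.003461$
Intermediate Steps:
$g{\left(P \right)} = -3 + P$
$T{\left(R,v \right)} = 6$ ($T{\left(R,v \right)} = \left(-3\right) \left(-2\right) = 6$)
$\frac{1}{B{\left(-16,T{\left(0,g{\left(-1 \right)} \right)} \right)} + 289} = \frac{1}{\frac{1}{-16} + 289} = \frac{1}{- \frac{1}{16} + 289} = \frac{1}{\frac{4623}{16}} = \frac{16}{4623}$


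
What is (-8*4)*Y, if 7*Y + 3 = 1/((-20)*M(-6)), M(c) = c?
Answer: 1436/105 ≈ 13.676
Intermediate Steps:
Y = -359/840 (Y = -3/7 + (1/(-20*(-6)))/7 = -3/7 + (-1/20*(-⅙))/7 = -3/7 + (⅐)*(1/120) = -3/7 + 1/840 = -359/840 ≈ -0.42738)
(-8*4)*Y = -8*4*(-359/840) = -32*(-359/840) = 1436/105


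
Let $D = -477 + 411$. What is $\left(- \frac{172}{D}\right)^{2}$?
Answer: $\frac{7396}{1089} \approx 6.7915$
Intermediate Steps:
$D = -66$
$\left(- \frac{172}{D}\right)^{2} = \left(- \frac{172}{-66}\right)^{2} = \left(\left(-172\right) \left(- \frac{1}{66}\right)\right)^{2} = \left(\frac{86}{33}\right)^{2} = \frac{7396}{1089}$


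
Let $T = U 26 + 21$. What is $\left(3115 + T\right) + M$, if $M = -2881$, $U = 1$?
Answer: $281$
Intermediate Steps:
$T = 47$ ($T = 1 \cdot 26 + 21 = 26 + 21 = 47$)
$\left(3115 + T\right) + M = \left(3115 + 47\right) - 2881 = 3162 - 2881 = 281$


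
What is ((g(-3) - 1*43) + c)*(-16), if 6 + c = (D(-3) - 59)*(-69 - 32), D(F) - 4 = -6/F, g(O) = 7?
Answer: -84976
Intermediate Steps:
D(F) = 4 - 6/F
c = 5347 (c = -6 + ((4 - 6/(-3)) - 59)*(-69 - 32) = -6 + ((4 - 6*(-⅓)) - 59)*(-101) = -6 + ((4 + 2) - 59)*(-101) = -6 + (6 - 59)*(-101) = -6 - 53*(-101) = -6 + 5353 = 5347)
((g(-3) - 1*43) + c)*(-16) = ((7 - 1*43) + 5347)*(-16) = ((7 - 43) + 5347)*(-16) = (-36 + 5347)*(-16) = 5311*(-16) = -84976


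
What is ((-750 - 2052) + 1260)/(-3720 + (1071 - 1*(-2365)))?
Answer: 771/142 ≈ 5.4296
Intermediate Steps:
((-750 - 2052) + 1260)/(-3720 + (1071 - 1*(-2365))) = (-2802 + 1260)/(-3720 + (1071 + 2365)) = -1542/(-3720 + 3436) = -1542/(-284) = -1542*(-1/284) = 771/142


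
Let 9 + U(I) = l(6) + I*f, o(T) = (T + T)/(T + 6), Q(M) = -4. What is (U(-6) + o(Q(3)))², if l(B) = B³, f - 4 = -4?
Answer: 41209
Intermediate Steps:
f = 0 (f = 4 - 4 = 0)
o(T) = 2*T/(6 + T) (o(T) = (2*T)/(6 + T) = 2*T/(6 + T))
U(I) = 207 (U(I) = -9 + (6³ + I*0) = -9 + (216 + 0) = -9 + 216 = 207)
(U(-6) + o(Q(3)))² = (207 + 2*(-4)/(6 - 4))² = (207 + 2*(-4)/2)² = (207 + 2*(-4)*(½))² = (207 - 4)² = 203² = 41209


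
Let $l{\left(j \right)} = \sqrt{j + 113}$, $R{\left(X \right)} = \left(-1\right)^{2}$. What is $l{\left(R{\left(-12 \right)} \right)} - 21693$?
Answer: $-21693 + \sqrt{114} \approx -21682.0$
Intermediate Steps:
$R{\left(X \right)} = 1$
$l{\left(j \right)} = \sqrt{113 + j}$
$l{\left(R{\left(-12 \right)} \right)} - 21693 = \sqrt{113 + 1} - 21693 = \sqrt{114} - 21693 = -21693 + \sqrt{114}$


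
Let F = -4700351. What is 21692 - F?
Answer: 4722043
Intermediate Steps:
21692 - F = 21692 - 1*(-4700351) = 21692 + 4700351 = 4722043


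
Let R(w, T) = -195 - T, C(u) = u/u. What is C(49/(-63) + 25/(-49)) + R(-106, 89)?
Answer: -283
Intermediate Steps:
C(u) = 1
C(49/(-63) + 25/(-49)) + R(-106, 89) = 1 + (-195 - 1*89) = 1 + (-195 - 89) = 1 - 284 = -283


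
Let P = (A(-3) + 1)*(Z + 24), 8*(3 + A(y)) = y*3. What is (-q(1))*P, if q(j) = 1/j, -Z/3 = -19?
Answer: 2025/8 ≈ 253.13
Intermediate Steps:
A(y) = -3 + 3*y/8 (A(y) = -3 + (y*3)/8 = -3 + (3*y)/8 = -3 + 3*y/8)
Z = 57 (Z = -3*(-19) = 57)
P = -2025/8 (P = ((-3 + (3/8)*(-3)) + 1)*(57 + 24) = ((-3 - 9/8) + 1)*81 = (-33/8 + 1)*81 = -25/8*81 = -2025/8 ≈ -253.13)
(-q(1))*P = -1/1*(-2025/8) = -1*1*(-2025/8) = -1*(-2025/8) = 2025/8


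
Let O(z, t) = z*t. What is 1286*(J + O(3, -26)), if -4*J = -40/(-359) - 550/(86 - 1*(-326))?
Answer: -14778173809/147908 ≈ -99915.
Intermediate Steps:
J = 90485/295816 (J = -(-40/(-359) - 550/(86 - 1*(-326)))/4 = -(-40*(-1/359) - 550/(86 + 326))/4 = -(40/359 - 550/412)/4 = -(40/359 - 550*1/412)/4 = -(40/359 - 275/206)/4 = -¼*(-90485/73954) = 90485/295816 ≈ 0.30588)
O(z, t) = t*z
1286*(J + O(3, -26)) = 1286*(90485/295816 - 26*3) = 1286*(90485/295816 - 78) = 1286*(-22983163/295816) = -14778173809/147908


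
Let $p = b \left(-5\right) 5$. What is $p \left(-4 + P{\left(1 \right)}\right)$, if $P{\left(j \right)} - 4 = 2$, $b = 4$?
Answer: $-200$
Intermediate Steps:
$p = -100$ ($p = 4 \left(-5\right) 5 = \left(-20\right) 5 = -100$)
$P{\left(j \right)} = 6$ ($P{\left(j \right)} = 4 + 2 = 6$)
$p \left(-4 + P{\left(1 \right)}\right) = - 100 \left(-4 + 6\right) = \left(-100\right) 2 = -200$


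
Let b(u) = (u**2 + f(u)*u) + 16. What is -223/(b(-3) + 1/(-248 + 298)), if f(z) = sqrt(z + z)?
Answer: -1549850/188889 - 557500*I*sqrt(6)/566667 ≈ -8.2051 - 2.4099*I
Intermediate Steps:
f(z) = sqrt(2)*sqrt(z) (f(z) = sqrt(2*z) = sqrt(2)*sqrt(z))
b(u) = 16 + u**2 + sqrt(2)*u**(3/2) (b(u) = (u**2 + (sqrt(2)*sqrt(u))*u) + 16 = (u**2 + sqrt(2)*u**(3/2)) + 16 = 16 + u**2 + sqrt(2)*u**(3/2))
-223/(b(-3) + 1/(-248 + 298)) = -223/((16 + (-3)**2 + sqrt(2)*(-3)**(3/2)) + 1/(-248 + 298)) = -223/((16 + 9 + sqrt(2)*(-3*I*sqrt(3))) + 1/50) = -223/((16 + 9 - 3*I*sqrt(6)) + 1/50) = -223/((25 - 3*I*sqrt(6)) + 1/50) = -223/(1251/50 - 3*I*sqrt(6))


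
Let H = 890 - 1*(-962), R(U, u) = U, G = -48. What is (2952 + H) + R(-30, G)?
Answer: 4774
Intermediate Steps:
H = 1852 (H = 890 + 962 = 1852)
(2952 + H) + R(-30, G) = (2952 + 1852) - 30 = 4804 - 30 = 4774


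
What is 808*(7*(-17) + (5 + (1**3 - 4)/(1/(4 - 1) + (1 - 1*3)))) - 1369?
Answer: -460133/5 ≈ -92027.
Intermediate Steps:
808*(7*(-17) + (5 + (1**3 - 4)/(1/(4 - 1) + (1 - 1*3)))) - 1369 = 808*(-119 + (5 + (1 - 4)/(1/3 + (1 - 3)))) - 1369 = 808*(-119 + (5 - 3/(1/3 - 2))) - 1369 = 808*(-119 + (5 - 3/(-5/3))) - 1369 = 808*(-119 + (5 - 3*(-3/5))) - 1369 = 808*(-119 + (5 + 9/5)) - 1369 = 808*(-119 + 34/5) - 1369 = 808*(-561/5) - 1369 = -453288/5 - 1369 = -460133/5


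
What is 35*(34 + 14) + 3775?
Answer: 5455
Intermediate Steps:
35*(34 + 14) + 3775 = 35*48 + 3775 = 1680 + 3775 = 5455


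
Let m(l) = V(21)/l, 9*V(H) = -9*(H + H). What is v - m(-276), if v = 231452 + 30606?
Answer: 12054661/46 ≈ 2.6206e+5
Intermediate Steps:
v = 262058
V(H) = -2*H (V(H) = (-9*(H + H))/9 = (-18*H)/9 = -2*H)
m(l) = -42/l (m(l) = (-2*21)/l = -42/l)
v - m(-276) = 262058 - (-42)/(-276) = 262058 - (-42)*(-1)/276 = 262058 - 1*7/46 = 262058 - 7/46 = 12054661/46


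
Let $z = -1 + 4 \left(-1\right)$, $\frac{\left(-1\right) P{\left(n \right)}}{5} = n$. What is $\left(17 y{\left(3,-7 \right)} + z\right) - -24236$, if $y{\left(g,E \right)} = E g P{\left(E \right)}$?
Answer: $11736$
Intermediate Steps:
$P{\left(n \right)} = - 5 n$
$z = -5$ ($z = -1 - 4 = -5$)
$y{\left(g,E \right)} = - 5 g E^{2}$ ($y{\left(g,E \right)} = E g \left(- 5 E\right) = - 5 g E^{2}$)
$\left(17 y{\left(3,-7 \right)} + z\right) - -24236 = \left(17 \left(\left(-5\right) 3 \left(-7\right)^{2}\right) - 5\right) - -24236 = \left(17 \left(\left(-5\right) 3 \cdot 49\right) - 5\right) + 24236 = \left(17 \left(-735\right) - 5\right) + 24236 = \left(-12495 - 5\right) + 24236 = -12500 + 24236 = 11736$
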